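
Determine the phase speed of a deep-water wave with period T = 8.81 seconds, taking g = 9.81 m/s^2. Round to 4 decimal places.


We use the deep-water celerity formula:
C = g * T / (2 * pi)
C = 9.81 * 8.81 / (2 * 3.14159...)
C = 86.426100 / 6.283185
C = 13.7551 m/s

13.7551


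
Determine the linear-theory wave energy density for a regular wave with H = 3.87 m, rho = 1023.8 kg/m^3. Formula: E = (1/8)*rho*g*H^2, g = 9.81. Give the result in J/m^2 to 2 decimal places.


E = (1/8) * rho * g * H^2
E = (1/8) * 1023.8 * 9.81 * 3.87^2
E = 0.125 * 1023.8 * 9.81 * 14.9769
E = 18802.52 J/m^2

18802.52


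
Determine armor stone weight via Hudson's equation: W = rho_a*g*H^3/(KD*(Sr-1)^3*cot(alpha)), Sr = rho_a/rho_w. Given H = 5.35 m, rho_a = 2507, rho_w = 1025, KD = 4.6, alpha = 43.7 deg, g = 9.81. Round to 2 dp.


Sr = rho_a / rho_w = 2507 / 1025 = 2.445854
(Sr - 1) = 1.445854
(Sr - 1)^3 = 3.022547
cot(43.7) = 1 / tan(43.7) = 1 / 0.955621 = 1.046440
Numerator = 2507 * 9.81 * 5.35^3 = 3766037.9097
Denominator = 4.6 * 3.022547 * 1.046440 = 14.549406
W = 3766037.9097 / 14.549406
W = 258844.78 N

258844.78


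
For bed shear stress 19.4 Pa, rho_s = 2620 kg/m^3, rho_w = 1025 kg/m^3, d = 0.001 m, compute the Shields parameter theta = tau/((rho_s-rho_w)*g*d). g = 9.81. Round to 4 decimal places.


theta = tau / ((rho_s - rho_w) * g * d)
rho_s - rho_w = 2620 - 1025 = 1595
Denominator = 1595 * 9.81 * 0.001 = 15.646950
theta = 19.4 / 15.646950
theta = 1.2399

1.2399


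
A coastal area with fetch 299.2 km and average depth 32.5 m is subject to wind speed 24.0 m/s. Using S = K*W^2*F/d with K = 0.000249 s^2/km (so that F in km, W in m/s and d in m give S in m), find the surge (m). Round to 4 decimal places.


S = K * W^2 * F / d
W^2 = 24.0^2 = 576.00
S = 0.000249 * 576.00 * 299.2 / 32.5
Numerator = 0.000249 * 576.00 * 299.2 = 42.912461
S = 42.912461 / 32.5 = 1.3204 m

1.3204


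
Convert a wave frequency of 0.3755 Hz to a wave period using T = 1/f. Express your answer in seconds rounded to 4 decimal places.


T = 1 / f
T = 1 / 0.3755
T = 2.6631 s

2.6631


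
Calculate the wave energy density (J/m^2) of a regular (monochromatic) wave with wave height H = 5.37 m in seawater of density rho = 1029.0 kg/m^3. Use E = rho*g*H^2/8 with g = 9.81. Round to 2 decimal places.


E = (1/8) * rho * g * H^2
E = (1/8) * 1029.0 * 9.81 * 5.37^2
E = 0.125 * 1029.0 * 9.81 * 28.8369
E = 36386.72 J/m^2

36386.72


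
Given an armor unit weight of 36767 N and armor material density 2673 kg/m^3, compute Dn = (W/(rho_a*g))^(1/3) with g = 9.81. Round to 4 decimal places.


V = W / (rho_a * g)
V = 36767 / (2673 * 9.81)
V = 36767 / 26222.13
V = 1.402136 m^3
Dn = V^(1/3) = 1.402136^(1/3)
Dn = 1.1193 m

1.1193


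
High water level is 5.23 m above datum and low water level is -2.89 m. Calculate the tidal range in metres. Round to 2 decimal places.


Tidal range = High water - Low water
Tidal range = 5.23 - (-2.89)
Tidal range = 8.12 m

8.12


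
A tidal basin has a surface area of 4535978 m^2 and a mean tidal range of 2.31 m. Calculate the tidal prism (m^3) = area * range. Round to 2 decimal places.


Tidal prism = Area * Tidal range
P = 4535978 * 2.31
P = 10478109.18 m^3

10478109.18


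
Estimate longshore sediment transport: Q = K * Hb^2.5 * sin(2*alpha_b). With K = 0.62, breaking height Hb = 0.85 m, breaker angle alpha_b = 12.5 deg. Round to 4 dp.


Q = K * Hb^2.5 * sin(2 * alpha_b)
Hb^2.5 = 0.85^2.5 = 0.666112
sin(2 * 12.5) = sin(25.0) = 0.422618
Q = 0.62 * 0.666112 * 0.422618
Q = 0.1745 m^3/s

0.1745


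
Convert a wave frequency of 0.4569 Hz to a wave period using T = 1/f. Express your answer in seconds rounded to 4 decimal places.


T = 1 / f
T = 1 / 0.4569
T = 2.1887 s

2.1887


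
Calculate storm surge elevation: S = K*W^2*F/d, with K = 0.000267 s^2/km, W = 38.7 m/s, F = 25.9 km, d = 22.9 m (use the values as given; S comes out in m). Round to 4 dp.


S = K * W^2 * F / d
W^2 = 38.7^2 = 1497.69
S = 0.000267 * 1497.69 * 25.9 / 22.9
Numerator = 0.000267 * 1497.69 * 25.9 = 10.356976
S = 10.356976 / 22.9 = 0.4523 m

0.4523


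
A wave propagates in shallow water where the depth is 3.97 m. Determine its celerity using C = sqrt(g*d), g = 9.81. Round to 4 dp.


Using the shallow-water approximation:
C = sqrt(g * d) = sqrt(9.81 * 3.97)
C = sqrt(38.9457)
C = 6.2406 m/s

6.2406


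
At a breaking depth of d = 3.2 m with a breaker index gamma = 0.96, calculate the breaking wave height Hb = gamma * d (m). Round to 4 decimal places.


Hb = gamma * d
Hb = 0.96 * 3.2
Hb = 3.0720 m

3.0720


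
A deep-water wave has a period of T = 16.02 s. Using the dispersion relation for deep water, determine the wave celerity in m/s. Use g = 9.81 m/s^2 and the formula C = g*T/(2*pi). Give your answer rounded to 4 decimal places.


We use the deep-water celerity formula:
C = g * T / (2 * pi)
C = 9.81 * 16.02 / (2 * 3.14159...)
C = 157.156200 / 6.283185
C = 25.0122 m/s

25.0122


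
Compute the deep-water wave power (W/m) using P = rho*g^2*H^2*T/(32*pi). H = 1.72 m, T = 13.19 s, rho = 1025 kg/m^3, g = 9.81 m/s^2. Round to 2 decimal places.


P = rho * g^2 * H^2 * T / (32 * pi)
P = 1025 * 9.81^2 * 1.72^2 * 13.19 / (32 * pi)
P = 1025 * 96.2361 * 2.9584 * 13.19 / 100.53096
P = 38288.09 W/m

38288.09


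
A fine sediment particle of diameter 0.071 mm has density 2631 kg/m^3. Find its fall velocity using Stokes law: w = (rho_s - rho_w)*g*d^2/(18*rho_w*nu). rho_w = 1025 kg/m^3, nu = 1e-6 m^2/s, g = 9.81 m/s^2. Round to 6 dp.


w = (rho_s - rho_w) * g * d^2 / (18 * rho_w * nu)
d = 0.071 mm = 0.000071 m
rho_s - rho_w = 2631 - 1025 = 1606
Numerator = 1606 * 9.81 * (0.000071)^2 = 0.000079420249
Denominator = 18 * 1025 * 1e-6 = 0.018450
w = 0.004305 m/s

0.004305


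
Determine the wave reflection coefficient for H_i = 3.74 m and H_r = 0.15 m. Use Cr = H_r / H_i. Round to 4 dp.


Cr = H_r / H_i
Cr = 0.15 / 3.74
Cr = 0.0401

0.0401


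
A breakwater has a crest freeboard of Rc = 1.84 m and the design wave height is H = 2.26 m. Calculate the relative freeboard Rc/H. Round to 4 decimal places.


Relative freeboard = Rc / H
= 1.84 / 2.26
= 0.8142

0.8142


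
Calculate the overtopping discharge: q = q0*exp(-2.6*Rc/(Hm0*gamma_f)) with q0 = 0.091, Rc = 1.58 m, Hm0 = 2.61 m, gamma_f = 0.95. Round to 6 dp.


q = q0 * exp(-2.6 * Rc / (Hm0 * gamma_f))
Exponent = -2.6 * 1.58 / (2.61 * 0.95)
= -2.6 * 1.58 / 2.4795
= -1.656786
exp(-1.656786) = 0.190751
q = 0.091 * 0.190751
q = 0.017358 m^3/s/m

0.017358


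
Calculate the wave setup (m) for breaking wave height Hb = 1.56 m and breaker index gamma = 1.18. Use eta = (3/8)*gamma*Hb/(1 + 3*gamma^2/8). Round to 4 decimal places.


eta = (3/8) * gamma * Hb / (1 + 3*gamma^2/8)
Numerator = (3/8) * 1.18 * 1.56 = 0.690300
Denominator = 1 + 3*1.18^2/8 = 1 + 0.522150 = 1.522150
eta = 0.690300 / 1.522150
eta = 0.4535 m

0.4535


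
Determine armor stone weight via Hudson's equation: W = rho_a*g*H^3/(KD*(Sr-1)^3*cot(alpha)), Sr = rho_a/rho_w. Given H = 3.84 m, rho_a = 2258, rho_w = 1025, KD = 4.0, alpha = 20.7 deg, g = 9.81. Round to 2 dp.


Sr = rho_a / rho_w = 2258 / 1025 = 2.202927
(Sr - 1) = 1.202927
(Sr - 1)^3 = 1.740675
cot(20.7) = 1 / tan(20.7) = 1 / 0.377869 = 2.646423
Numerator = 2258 * 9.81 * 3.84^3 = 1254257.2442
Denominator = 4.0 * 1.740675 * 2.646423 = 18.426248
W = 1254257.2442 / 18.426248
W = 68069.05 N

68069.05


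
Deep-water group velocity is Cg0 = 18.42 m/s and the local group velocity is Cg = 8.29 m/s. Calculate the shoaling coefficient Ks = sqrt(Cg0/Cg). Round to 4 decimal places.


Ks = sqrt(Cg0 / Cg)
Ks = sqrt(18.42 / 8.29)
Ks = sqrt(2.2220)
Ks = 1.4906

1.4906


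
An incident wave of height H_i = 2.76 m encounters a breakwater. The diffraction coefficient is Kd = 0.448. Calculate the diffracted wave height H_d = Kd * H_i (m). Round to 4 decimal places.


H_d = Kd * H_i
H_d = 0.448 * 2.76
H_d = 1.2365 m

1.2365


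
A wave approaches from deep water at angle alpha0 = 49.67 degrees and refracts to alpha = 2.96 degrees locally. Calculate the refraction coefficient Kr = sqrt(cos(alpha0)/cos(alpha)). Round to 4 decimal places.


Kr = sqrt(cos(alpha0) / cos(alpha))
cos(49.67) = 0.647189
cos(2.96) = 0.998666
Kr = sqrt(0.647189 / 0.998666)
Kr = sqrt(0.648054)
Kr = 0.8050

0.8050


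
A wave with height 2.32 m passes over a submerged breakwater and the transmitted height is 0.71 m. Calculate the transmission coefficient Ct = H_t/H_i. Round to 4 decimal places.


Ct = H_t / H_i
Ct = 0.71 / 2.32
Ct = 0.3060

0.3060


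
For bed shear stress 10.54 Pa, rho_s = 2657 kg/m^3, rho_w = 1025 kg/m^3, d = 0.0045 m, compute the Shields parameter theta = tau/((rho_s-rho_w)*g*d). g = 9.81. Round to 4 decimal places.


theta = tau / ((rho_s - rho_w) * g * d)
rho_s - rho_w = 2657 - 1025 = 1632
Denominator = 1632 * 9.81 * 0.0045 = 72.044640
theta = 10.54 / 72.044640
theta = 0.1463

0.1463


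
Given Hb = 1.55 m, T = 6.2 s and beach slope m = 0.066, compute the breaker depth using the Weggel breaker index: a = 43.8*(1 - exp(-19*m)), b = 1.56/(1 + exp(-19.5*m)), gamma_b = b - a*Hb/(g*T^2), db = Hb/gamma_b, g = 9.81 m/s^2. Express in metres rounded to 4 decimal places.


a = 43.8 * (1 - exp(-19 * m))
exp(-19 * 0.066) = exp(-1.2540) = 0.285361
a = 43.8 * (1 - 0.285361) = 31.301185
b = 1.56 / (1 + exp(-19.5 * m))
exp(-19.5 * 0.066) = exp(-1.2870) = 0.276098
b = 1.56 / (1 + 0.276098) = 1.222477
Hb / (g * T^2) = 1.55 / (9.81 * 6.2^2) = 1.55 / 377.0964 = 0.00411035
gamma_b = b - a * Hb/(g*T^2) = 1.222477 - 31.301185 * 0.00411035 = 1.093818
db = Hb / gamma_b = 1.55 / 1.093818
db = 1.4171 m

1.4171


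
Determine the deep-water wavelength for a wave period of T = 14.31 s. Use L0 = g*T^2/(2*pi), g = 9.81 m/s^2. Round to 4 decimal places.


L0 = g * T^2 / (2 * pi)
L0 = 9.81 * 14.31^2 / (2 * pi)
L0 = 9.81 * 204.7761 / 6.28319
L0 = 2008.8535 / 6.28319
L0 = 319.7190 m

319.7190


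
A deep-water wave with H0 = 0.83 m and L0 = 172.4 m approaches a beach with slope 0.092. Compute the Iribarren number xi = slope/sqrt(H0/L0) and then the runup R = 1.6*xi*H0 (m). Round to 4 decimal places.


xi = slope / sqrt(H0/L0)
H0/L0 = 0.83/172.4 = 0.004814
sqrt(0.004814) = 0.069386
xi = 0.092 / 0.069386 = 1.325920
R = 1.6 * xi * H0 = 1.6 * 1.325920 * 0.83
R = 1.7608 m

1.7608


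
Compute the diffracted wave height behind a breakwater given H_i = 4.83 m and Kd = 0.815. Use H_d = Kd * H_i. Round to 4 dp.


H_d = Kd * H_i
H_d = 0.815 * 4.83
H_d = 3.9365 m

3.9365


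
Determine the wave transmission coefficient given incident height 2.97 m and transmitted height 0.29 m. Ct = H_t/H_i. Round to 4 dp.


Ct = H_t / H_i
Ct = 0.29 / 2.97
Ct = 0.0976

0.0976


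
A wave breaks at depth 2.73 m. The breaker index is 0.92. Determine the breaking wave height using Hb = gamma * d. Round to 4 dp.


Hb = gamma * d
Hb = 0.92 * 2.73
Hb = 2.5116 m

2.5116


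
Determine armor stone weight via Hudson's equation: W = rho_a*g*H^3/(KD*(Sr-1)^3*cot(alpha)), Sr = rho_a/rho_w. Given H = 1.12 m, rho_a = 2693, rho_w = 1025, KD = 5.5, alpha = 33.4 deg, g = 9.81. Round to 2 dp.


Sr = rho_a / rho_w = 2693 / 1025 = 2.627317
(Sr - 1) = 1.627317
(Sr - 1)^3 = 4.309397
cot(33.4) = 1 / tan(33.4) = 1 / 0.659379 = 1.516580
Numerator = 2693 * 9.81 * 1.12^3 = 37115.8515
Denominator = 5.5 * 4.309397 * 1.516580 = 35.945493
W = 37115.8515 / 35.945493
W = 1032.56 N

1032.56


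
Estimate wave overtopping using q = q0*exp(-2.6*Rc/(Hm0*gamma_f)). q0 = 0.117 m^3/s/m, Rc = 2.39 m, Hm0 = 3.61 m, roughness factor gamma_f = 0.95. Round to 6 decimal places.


q = q0 * exp(-2.6 * Rc / (Hm0 * gamma_f))
Exponent = -2.6 * 2.39 / (3.61 * 0.95)
= -2.6 * 2.39 / 3.4295
= -1.811926
exp(-1.811926) = 0.163339
q = 0.117 * 0.163339
q = 0.019111 m^3/s/m

0.019111


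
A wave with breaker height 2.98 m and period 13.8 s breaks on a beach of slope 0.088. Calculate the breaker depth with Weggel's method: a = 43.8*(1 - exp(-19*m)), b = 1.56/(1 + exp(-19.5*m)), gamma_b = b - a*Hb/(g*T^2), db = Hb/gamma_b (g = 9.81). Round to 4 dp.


a = 43.8 * (1 - exp(-19 * m))
exp(-19 * 0.088) = exp(-1.6720) = 0.187871
a = 43.8 * (1 - 0.187871) = 35.571252
b = 1.56 / (1 + exp(-19.5 * m))
exp(-19.5 * 0.088) = exp(-1.7160) = 0.179784
b = 1.56 / (1 + 0.179784) = 1.322276
Hb / (g * T^2) = 2.98 / (9.81 * 13.8^2) = 2.98 / 1868.2164 = 0.00159510
gamma_b = b - a * Hb/(g*T^2) = 1.322276 - 35.571252 * 0.00159510 = 1.265536
db = Hb / gamma_b = 2.98 / 1.265536
db = 2.3547 m

2.3547


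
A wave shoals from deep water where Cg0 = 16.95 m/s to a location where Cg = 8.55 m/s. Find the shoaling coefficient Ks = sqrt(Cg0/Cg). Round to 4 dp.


Ks = sqrt(Cg0 / Cg)
Ks = sqrt(16.95 / 8.55)
Ks = sqrt(1.9825)
Ks = 1.4080

1.4080


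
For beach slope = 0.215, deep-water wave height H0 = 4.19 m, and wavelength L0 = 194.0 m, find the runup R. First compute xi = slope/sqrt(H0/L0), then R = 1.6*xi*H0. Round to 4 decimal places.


xi = slope / sqrt(H0/L0)
H0/L0 = 4.19/194.0 = 0.021598
sqrt(0.021598) = 0.146962
xi = 0.215 / 0.146962 = 1.462960
R = 1.6 * xi * H0 = 1.6 * 1.462960 * 4.19
R = 9.8077 m

9.8077


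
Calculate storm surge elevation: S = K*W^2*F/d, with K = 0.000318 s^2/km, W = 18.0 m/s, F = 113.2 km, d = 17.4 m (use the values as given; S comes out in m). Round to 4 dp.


S = K * W^2 * F / d
W^2 = 18.0^2 = 324.00
S = 0.000318 * 324.00 * 113.2 / 17.4
Numerator = 0.000318 * 324.00 * 113.2 = 11.663222
S = 11.663222 / 17.4 = 0.6703 m

0.6703


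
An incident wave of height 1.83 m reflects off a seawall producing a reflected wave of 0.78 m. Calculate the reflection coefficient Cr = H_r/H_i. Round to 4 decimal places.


Cr = H_r / H_i
Cr = 0.78 / 1.83
Cr = 0.4262

0.4262


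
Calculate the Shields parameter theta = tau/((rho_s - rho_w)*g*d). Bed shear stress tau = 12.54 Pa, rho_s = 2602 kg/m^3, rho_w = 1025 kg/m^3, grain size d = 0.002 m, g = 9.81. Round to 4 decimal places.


theta = tau / ((rho_s - rho_w) * g * d)
rho_s - rho_w = 2602 - 1025 = 1577
Denominator = 1577 * 9.81 * 0.002 = 30.940740
theta = 12.54 / 30.940740
theta = 0.4053

0.4053


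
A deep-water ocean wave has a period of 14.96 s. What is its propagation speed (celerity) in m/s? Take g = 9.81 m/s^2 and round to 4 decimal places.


We use the deep-water celerity formula:
C = g * T / (2 * pi)
C = 9.81 * 14.96 / (2 * 3.14159...)
C = 146.757600 / 6.283185
C = 23.3572 m/s

23.3572


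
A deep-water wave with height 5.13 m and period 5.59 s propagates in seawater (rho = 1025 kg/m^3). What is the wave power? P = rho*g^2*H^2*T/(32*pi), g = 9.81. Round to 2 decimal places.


P = rho * g^2 * H^2 * T / (32 * pi)
P = 1025 * 9.81^2 * 5.13^2 * 5.59 / (32 * pi)
P = 1025 * 96.2361 * 26.3169 * 5.59 / 100.53096
P = 144347.27 W/m

144347.27


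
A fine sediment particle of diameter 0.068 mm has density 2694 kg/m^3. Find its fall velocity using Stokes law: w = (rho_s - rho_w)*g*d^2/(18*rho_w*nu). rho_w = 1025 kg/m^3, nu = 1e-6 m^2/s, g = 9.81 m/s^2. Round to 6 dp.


w = (rho_s - rho_w) * g * d^2 / (18 * rho_w * nu)
d = 0.068 mm = 0.000068 m
rho_s - rho_w = 2694 - 1025 = 1669
Numerator = 1669 * 9.81 * (0.000068)^2 = 0.000075708243
Denominator = 18 * 1025 * 1e-6 = 0.018450
w = 0.004103 m/s

0.004103


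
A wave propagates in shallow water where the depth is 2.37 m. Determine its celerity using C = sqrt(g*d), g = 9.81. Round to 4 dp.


Using the shallow-water approximation:
C = sqrt(g * d) = sqrt(9.81 * 2.37)
C = sqrt(23.2497)
C = 4.8218 m/s

4.8218


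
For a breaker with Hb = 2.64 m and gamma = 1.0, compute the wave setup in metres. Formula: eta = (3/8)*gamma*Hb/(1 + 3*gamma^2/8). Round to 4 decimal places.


eta = (3/8) * gamma * Hb / (1 + 3*gamma^2/8)
Numerator = (3/8) * 1.0 * 2.64 = 0.990000
Denominator = 1 + 3*1.0^2/8 = 1 + 0.375000 = 1.375000
eta = 0.990000 / 1.375000
eta = 0.7200 m

0.7200


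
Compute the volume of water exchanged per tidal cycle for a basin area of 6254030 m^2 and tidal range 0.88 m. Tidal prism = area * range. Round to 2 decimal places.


Tidal prism = Area * Tidal range
P = 6254030 * 0.88
P = 5503546.40 m^3

5503546.40


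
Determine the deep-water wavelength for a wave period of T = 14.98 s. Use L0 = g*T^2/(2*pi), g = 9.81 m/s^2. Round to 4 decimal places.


L0 = g * T^2 / (2 * pi)
L0 = 9.81 * 14.98^2 / (2 * pi)
L0 = 9.81 * 224.4004 / 6.28319
L0 = 2201.3679 / 6.28319
L0 = 350.3586 m

350.3586


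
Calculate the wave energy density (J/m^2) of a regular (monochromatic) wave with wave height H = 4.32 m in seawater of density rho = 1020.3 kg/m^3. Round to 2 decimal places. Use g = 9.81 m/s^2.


E = (1/8) * rho * g * H^2
E = (1/8) * 1020.3 * 9.81 * 4.32^2
E = 0.125 * 1020.3 * 9.81 * 18.6624
E = 23349.33 J/m^2

23349.33


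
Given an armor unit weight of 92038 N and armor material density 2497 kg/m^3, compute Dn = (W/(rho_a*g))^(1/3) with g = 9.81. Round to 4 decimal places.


V = W / (rho_a * g)
V = 92038 / (2497 * 9.81)
V = 92038 / 24495.57
V = 3.757332 m^3
Dn = V^(1/3) = 3.757332^(1/3)
Dn = 1.5546 m

1.5546


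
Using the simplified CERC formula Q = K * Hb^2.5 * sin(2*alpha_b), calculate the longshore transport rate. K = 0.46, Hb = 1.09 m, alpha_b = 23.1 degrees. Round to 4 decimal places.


Q = K * Hb^2.5 * sin(2 * alpha_b)
Hb^2.5 = 1.09^2.5 = 1.240413
sin(2 * 23.1) = sin(46.2) = 0.721760
Q = 0.46 * 1.240413 * 0.721760
Q = 0.4118 m^3/s

0.4118


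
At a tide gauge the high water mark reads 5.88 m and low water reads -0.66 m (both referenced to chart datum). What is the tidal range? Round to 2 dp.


Tidal range = High water - Low water
Tidal range = 5.88 - (-0.66)
Tidal range = 6.54 m

6.54


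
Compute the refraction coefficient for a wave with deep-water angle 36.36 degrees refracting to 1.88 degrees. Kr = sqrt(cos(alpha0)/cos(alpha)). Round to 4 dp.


Kr = sqrt(cos(alpha0) / cos(alpha))
cos(36.36) = 0.805308
cos(1.88) = 0.999462
Kr = sqrt(0.805308 / 0.999462)
Kr = sqrt(0.805742)
Kr = 0.8976

0.8976


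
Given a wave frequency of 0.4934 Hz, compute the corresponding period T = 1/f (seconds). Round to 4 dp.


T = 1 / f
T = 1 / 0.4934
T = 2.0268 s

2.0268


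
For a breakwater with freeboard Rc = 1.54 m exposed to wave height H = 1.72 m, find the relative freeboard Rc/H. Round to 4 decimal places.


Relative freeboard = Rc / H
= 1.54 / 1.72
= 0.8953

0.8953


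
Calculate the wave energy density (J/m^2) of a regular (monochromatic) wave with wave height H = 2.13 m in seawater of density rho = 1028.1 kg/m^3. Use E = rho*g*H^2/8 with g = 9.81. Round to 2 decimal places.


E = (1/8) * rho * g * H^2
E = (1/8) * 1028.1 * 9.81 * 2.13^2
E = 0.125 * 1028.1 * 9.81 * 4.5369
E = 5719.70 J/m^2

5719.70


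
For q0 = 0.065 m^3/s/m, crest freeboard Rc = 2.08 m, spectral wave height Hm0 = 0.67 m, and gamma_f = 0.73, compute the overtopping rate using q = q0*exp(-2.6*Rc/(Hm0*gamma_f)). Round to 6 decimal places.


q = q0 * exp(-2.6 * Rc / (Hm0 * gamma_f))
Exponent = -2.6 * 2.08 / (0.67 * 0.73)
= -2.6 * 2.08 / 0.4891
= -11.057044
exp(-11.057044) = 0.000016
q = 0.065 * 0.000016
q = 0.000001 m^3/s/m

0.000001


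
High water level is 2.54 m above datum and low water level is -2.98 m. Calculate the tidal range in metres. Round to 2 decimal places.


Tidal range = High water - Low water
Tidal range = 2.54 - (-2.98)
Tidal range = 5.52 m

5.52


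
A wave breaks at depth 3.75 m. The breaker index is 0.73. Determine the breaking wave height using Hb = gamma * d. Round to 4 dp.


Hb = gamma * d
Hb = 0.73 * 3.75
Hb = 2.7375 m

2.7375


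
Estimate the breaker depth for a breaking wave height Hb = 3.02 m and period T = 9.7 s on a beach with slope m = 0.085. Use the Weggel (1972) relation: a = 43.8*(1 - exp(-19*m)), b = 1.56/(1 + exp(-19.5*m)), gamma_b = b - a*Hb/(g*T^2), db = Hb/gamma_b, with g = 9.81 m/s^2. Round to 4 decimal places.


a = 43.8 * (1 - exp(-19 * m))
exp(-19 * 0.085) = exp(-1.6150) = 0.198891
a = 43.8 * (1 - 0.198891) = 35.088589
b = 1.56 / (1 + exp(-19.5 * m))
exp(-19.5 * 0.085) = exp(-1.6575) = 0.190615
b = 1.56 / (1 + 0.190615) = 1.310247
Hb / (g * T^2) = 3.02 / (9.81 * 9.7^2) = 3.02 / 923.0229 = 0.00327186
gamma_b = b - a * Hb/(g*T^2) = 1.310247 - 35.088589 * 0.00327186 = 1.195442
db = Hb / gamma_b = 3.02 / 1.195442
db = 2.5263 m

2.5263


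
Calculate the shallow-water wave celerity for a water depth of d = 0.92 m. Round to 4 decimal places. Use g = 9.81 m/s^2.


Using the shallow-water approximation:
C = sqrt(g * d) = sqrt(9.81 * 0.92)
C = sqrt(9.0252)
C = 3.0042 m/s

3.0042


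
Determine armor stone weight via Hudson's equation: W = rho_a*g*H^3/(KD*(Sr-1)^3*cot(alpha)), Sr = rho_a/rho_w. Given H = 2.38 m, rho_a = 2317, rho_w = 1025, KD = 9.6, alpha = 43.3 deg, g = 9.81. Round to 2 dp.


Sr = rho_a / rho_w = 2317 / 1025 = 2.260488
(Sr - 1) = 1.260488
(Sr - 1)^3 = 2.002700
cot(43.3) = 1 / tan(43.3) = 1 / 0.942352 = 1.061174
Numerator = 2317 * 9.81 * 2.38^3 = 306426.2119
Denominator = 9.6 * 2.002700 * 1.061174 = 20.402053
W = 306426.2119 / 20.402053
W = 15019.38 N

15019.38


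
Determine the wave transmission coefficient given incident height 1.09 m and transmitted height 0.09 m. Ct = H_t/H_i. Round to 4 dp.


Ct = H_t / H_i
Ct = 0.09 / 1.09
Ct = 0.0826

0.0826


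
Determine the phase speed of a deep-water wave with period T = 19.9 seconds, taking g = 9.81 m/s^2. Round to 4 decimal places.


We use the deep-water celerity formula:
C = g * T / (2 * pi)
C = 9.81 * 19.9 / (2 * 3.14159...)
C = 195.219000 / 6.283185
C = 31.0701 m/s

31.0701


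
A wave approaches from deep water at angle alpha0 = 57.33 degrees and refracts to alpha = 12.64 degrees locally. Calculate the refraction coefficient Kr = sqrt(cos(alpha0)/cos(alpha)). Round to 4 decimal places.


Kr = sqrt(cos(alpha0) / cos(alpha))
cos(57.33) = 0.539800
cos(12.64) = 0.975764
Kr = sqrt(0.539800 / 0.975764)
Kr = sqrt(0.553207)
Kr = 0.7438

0.7438


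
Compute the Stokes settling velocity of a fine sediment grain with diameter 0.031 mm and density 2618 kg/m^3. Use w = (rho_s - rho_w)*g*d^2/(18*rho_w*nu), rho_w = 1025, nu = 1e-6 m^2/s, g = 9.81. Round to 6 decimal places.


w = (rho_s - rho_w) * g * d^2 / (18 * rho_w * nu)
d = 0.031 mm = 0.000031 m
rho_s - rho_w = 2618 - 1025 = 1593
Numerator = 1593 * 9.81 * (0.000031)^2 = 0.000015017864
Denominator = 18 * 1025 * 1e-6 = 0.018450
w = 0.000814 m/s

0.000814


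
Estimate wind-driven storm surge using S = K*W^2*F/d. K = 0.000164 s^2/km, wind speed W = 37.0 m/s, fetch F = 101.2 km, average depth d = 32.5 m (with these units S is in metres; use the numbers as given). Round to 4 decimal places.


S = K * W^2 * F / d
W^2 = 37.0^2 = 1369.00
S = 0.000164 * 1369.00 * 101.2 / 32.5
Numerator = 0.000164 * 1369.00 * 101.2 = 22.721019
S = 22.721019 / 32.5 = 0.6991 m

0.6991


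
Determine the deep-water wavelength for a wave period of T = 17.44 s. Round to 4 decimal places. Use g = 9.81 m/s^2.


L0 = g * T^2 / (2 * pi)
L0 = 9.81 * 17.44^2 / (2 * pi)
L0 = 9.81 * 304.1536 / 6.28319
L0 = 2983.7468 / 6.28319
L0 = 474.8781 m

474.8781


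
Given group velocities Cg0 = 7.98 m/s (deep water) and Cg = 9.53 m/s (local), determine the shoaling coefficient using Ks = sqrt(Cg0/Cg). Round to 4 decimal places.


Ks = sqrt(Cg0 / Cg)
Ks = sqrt(7.98 / 9.53)
Ks = sqrt(0.8374)
Ks = 0.9151

0.9151


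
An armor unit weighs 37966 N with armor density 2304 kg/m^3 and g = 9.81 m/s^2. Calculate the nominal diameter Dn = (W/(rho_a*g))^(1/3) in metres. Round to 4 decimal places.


V = W / (rho_a * g)
V = 37966 / (2304 * 9.81)
V = 37966 / 22602.24
V = 1.679745 m^3
Dn = V^(1/3) = 1.679745^(1/3)
Dn = 1.1887 m

1.1887


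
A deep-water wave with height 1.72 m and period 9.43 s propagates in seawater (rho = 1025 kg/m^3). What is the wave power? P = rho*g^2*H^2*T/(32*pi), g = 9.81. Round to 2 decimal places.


P = rho * g^2 * H^2 * T / (32 * pi)
P = 1025 * 9.81^2 * 1.72^2 * 9.43 / (32 * pi)
P = 1025 * 96.2361 * 2.9584 * 9.43 / 100.53096
P = 27373.52 W/m

27373.52


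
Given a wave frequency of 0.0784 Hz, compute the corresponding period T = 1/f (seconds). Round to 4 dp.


T = 1 / f
T = 1 / 0.0784
T = 12.7551 s

12.7551


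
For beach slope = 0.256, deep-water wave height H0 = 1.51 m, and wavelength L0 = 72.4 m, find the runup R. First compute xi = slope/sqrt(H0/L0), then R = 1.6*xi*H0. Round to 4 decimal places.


xi = slope / sqrt(H0/L0)
H0/L0 = 1.51/72.4 = 0.020856
sqrt(0.020856) = 0.144417
xi = 0.256 / 0.144417 = 1.772641
R = 1.6 * xi * H0 = 1.6 * 1.772641 * 1.51
R = 4.2827 m

4.2827


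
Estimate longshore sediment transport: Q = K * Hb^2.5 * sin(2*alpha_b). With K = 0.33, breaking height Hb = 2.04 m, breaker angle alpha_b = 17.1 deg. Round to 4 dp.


Q = K * Hb^2.5 * sin(2 * alpha_b)
Hb^2.5 = 2.04^2.5 = 5.943954
sin(2 * 17.1) = sin(34.2) = 0.562083
Q = 0.33 * 5.943954 * 0.562083
Q = 1.1025 m^3/s

1.1025


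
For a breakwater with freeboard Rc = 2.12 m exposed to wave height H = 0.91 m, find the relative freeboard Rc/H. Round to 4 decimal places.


Relative freeboard = Rc / H
= 2.12 / 0.91
= 2.3297

2.3297


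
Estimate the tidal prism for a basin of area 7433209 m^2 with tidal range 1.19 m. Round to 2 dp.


Tidal prism = Area * Tidal range
P = 7433209 * 1.19
P = 8845518.71 m^3

8845518.71


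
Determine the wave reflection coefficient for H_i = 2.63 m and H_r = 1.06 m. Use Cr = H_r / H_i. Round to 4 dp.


Cr = H_r / H_i
Cr = 1.06 / 2.63
Cr = 0.4030

0.4030


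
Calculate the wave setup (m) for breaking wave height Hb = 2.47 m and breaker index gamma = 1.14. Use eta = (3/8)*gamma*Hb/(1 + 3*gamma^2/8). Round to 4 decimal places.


eta = (3/8) * gamma * Hb / (1 + 3*gamma^2/8)
Numerator = (3/8) * 1.14 * 2.47 = 1.055925
Denominator = 1 + 3*1.14^2/8 = 1 + 0.487350 = 1.487350
eta = 1.055925 / 1.487350
eta = 0.7099 m

0.7099


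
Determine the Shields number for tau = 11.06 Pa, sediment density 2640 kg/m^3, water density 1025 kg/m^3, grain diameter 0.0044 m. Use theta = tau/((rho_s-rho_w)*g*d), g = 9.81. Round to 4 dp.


theta = tau / ((rho_s - rho_w) * g * d)
rho_s - rho_w = 2640 - 1025 = 1615
Denominator = 1615 * 9.81 * 0.0044 = 69.709860
theta = 11.06 / 69.709860
theta = 0.1587

0.1587


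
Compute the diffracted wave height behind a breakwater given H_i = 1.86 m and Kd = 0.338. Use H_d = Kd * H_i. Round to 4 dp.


H_d = Kd * H_i
H_d = 0.338 * 1.86
H_d = 0.6287 m

0.6287


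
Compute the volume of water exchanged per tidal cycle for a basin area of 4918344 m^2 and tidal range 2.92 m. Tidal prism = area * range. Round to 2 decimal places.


Tidal prism = Area * Tidal range
P = 4918344 * 2.92
P = 14361564.48 m^3

14361564.48


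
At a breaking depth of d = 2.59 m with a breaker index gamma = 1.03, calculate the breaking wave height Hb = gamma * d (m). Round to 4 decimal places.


Hb = gamma * d
Hb = 1.03 * 2.59
Hb = 2.6677 m

2.6677


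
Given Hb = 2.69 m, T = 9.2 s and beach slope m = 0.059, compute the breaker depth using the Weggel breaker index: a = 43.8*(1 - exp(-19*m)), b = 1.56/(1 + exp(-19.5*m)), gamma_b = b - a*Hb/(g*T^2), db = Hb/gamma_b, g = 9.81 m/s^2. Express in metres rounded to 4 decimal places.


a = 43.8 * (1 - exp(-19 * m))
exp(-19 * 0.059) = exp(-1.1210) = 0.325954
a = 43.8 * (1 - 0.325954) = 29.523229
b = 1.56 / (1 + exp(-19.5 * m))
exp(-19.5 * 0.059) = exp(-1.1505) = 0.316478
b = 1.56 / (1 + 0.316478) = 1.184979
Hb / (g * T^2) = 2.69 / (9.81 * 9.2^2) = 2.69 / 830.3184 = 0.00323972
gamma_b = b - a * Hb/(g*T^2) = 1.184979 - 29.523229 * 0.00323972 = 1.089332
db = Hb / gamma_b = 2.69 / 1.089332
db = 2.4694 m

2.4694


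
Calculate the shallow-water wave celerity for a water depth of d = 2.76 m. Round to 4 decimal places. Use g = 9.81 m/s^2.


Using the shallow-water approximation:
C = sqrt(g * d) = sqrt(9.81 * 2.76)
C = sqrt(27.0756)
C = 5.2034 m/s

5.2034


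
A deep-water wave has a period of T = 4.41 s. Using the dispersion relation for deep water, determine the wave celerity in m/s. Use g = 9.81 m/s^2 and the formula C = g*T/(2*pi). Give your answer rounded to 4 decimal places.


We use the deep-water celerity formula:
C = g * T / (2 * pi)
C = 9.81 * 4.41 / (2 * 3.14159...)
C = 43.262100 / 6.283185
C = 6.8854 m/s

6.8854


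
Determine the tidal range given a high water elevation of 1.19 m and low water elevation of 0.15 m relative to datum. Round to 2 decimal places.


Tidal range = High water - Low water
Tidal range = 1.19 - (0.15)
Tidal range = 1.04 m

1.04


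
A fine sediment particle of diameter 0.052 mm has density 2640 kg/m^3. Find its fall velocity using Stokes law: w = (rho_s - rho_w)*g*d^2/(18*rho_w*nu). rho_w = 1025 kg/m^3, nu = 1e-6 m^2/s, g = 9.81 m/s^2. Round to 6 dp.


w = (rho_s - rho_w) * g * d^2 / (18 * rho_w * nu)
d = 0.052 mm = 0.000052 m
rho_s - rho_w = 2640 - 1025 = 1615
Numerator = 1615 * 9.81 * (0.000052)^2 = 0.000042839878
Denominator = 18 * 1025 * 1e-6 = 0.018450
w = 0.002322 m/s

0.002322


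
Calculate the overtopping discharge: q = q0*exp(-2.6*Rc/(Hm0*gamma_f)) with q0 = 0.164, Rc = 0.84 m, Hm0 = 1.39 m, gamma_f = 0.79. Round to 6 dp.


q = q0 * exp(-2.6 * Rc / (Hm0 * gamma_f))
Exponent = -2.6 * 0.84 / (1.39 * 0.79)
= -2.6 * 0.84 / 1.0981
= -1.988890
exp(-1.988890) = 0.136847
q = 0.164 * 0.136847
q = 0.022443 m^3/s/m

0.022443


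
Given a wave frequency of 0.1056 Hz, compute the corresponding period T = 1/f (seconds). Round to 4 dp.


T = 1 / f
T = 1 / 0.1056
T = 9.4697 s

9.4697


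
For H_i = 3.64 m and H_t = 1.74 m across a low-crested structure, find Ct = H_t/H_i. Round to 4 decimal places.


Ct = H_t / H_i
Ct = 1.74 / 3.64
Ct = 0.4780

0.4780


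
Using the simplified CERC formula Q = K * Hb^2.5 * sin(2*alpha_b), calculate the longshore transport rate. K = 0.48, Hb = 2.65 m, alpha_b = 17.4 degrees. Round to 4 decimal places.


Q = K * Hb^2.5 * sin(2 * alpha_b)
Hb^2.5 = 2.65^2.5 = 11.431802
sin(2 * 17.4) = sin(34.8) = 0.570714
Q = 0.48 * 11.431802 * 0.570714
Q = 3.1317 m^3/s

3.1317


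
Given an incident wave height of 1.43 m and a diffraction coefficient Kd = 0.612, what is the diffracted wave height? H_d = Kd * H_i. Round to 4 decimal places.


H_d = Kd * H_i
H_d = 0.612 * 1.43
H_d = 0.8752 m

0.8752


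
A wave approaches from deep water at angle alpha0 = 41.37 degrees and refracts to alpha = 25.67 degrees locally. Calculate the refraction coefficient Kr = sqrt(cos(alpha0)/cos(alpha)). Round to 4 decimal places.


Kr = sqrt(cos(alpha0) / cos(alpha))
cos(41.37) = 0.750457
cos(25.67) = 0.901304
Kr = sqrt(0.750457 / 0.901304)
Kr = sqrt(0.832635)
Kr = 0.9125

0.9125


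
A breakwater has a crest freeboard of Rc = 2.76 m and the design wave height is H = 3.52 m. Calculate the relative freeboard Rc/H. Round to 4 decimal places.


Relative freeboard = Rc / H
= 2.76 / 3.52
= 0.7841

0.7841


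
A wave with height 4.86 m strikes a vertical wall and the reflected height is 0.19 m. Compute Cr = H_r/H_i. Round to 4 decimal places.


Cr = H_r / H_i
Cr = 0.19 / 4.86
Cr = 0.0391

0.0391


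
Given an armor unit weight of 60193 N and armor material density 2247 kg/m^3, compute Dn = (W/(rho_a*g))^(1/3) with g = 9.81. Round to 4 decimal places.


V = W / (rho_a * g)
V = 60193 / (2247 * 9.81)
V = 60193 / 22043.07
V = 2.730699 m^3
Dn = V^(1/3) = 2.730699^(1/3)
Dn = 1.3977 m

1.3977


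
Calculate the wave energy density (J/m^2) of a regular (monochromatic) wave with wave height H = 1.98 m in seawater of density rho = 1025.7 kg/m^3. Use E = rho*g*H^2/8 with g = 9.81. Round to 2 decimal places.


E = (1/8) * rho * g * H^2
E = (1/8) * 1025.7 * 9.81 * 1.98^2
E = 0.125 * 1025.7 * 9.81 * 3.9204
E = 4930.94 J/m^2

4930.94


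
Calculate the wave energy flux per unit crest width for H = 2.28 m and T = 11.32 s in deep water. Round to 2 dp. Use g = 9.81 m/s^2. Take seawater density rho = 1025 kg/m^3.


P = rho * g^2 * H^2 * T / (32 * pi)
P = 1025 * 9.81^2 * 2.28^2 * 11.32 / (32 * pi)
P = 1025 * 96.2361 * 5.1984 * 11.32 / 100.53096
P = 57740.18 W/m

57740.18


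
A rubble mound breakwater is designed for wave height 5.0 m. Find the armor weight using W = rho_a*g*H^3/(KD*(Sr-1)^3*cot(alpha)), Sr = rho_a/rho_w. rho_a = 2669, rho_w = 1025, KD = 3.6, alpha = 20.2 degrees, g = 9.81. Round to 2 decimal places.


Sr = rho_a / rho_w = 2669 / 1025 = 2.603902
(Sr - 1) = 1.603902
(Sr - 1)^3 = 4.126044
cot(20.2) = 1 / tan(20.2) = 1 / 0.367928 = 2.717920
Numerator = 2669 * 9.81 * 5.0^3 = 3272861.2500
Denominator = 3.6 * 4.126044 * 2.717920 = 40.371332
W = 3272861.2500 / 40.371332
W = 81068.94 N

81068.94


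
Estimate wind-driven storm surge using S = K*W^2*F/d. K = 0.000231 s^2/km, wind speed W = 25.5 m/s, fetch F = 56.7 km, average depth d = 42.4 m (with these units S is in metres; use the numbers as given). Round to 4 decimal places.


S = K * W^2 * F / d
W^2 = 25.5^2 = 650.25
S = 0.000231 * 650.25 * 56.7 / 42.4
Numerator = 0.000231 * 650.25 * 56.7 = 8.516779
S = 8.516779 / 42.4 = 0.2009 m

0.2009


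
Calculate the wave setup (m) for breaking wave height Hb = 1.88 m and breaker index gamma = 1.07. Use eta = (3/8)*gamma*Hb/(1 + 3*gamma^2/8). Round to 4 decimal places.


eta = (3/8) * gamma * Hb / (1 + 3*gamma^2/8)
Numerator = (3/8) * 1.07 * 1.88 = 0.754350
Denominator = 1 + 3*1.07^2/8 = 1 + 0.429338 = 1.429338
eta = 0.754350 / 1.429338
eta = 0.5278 m

0.5278


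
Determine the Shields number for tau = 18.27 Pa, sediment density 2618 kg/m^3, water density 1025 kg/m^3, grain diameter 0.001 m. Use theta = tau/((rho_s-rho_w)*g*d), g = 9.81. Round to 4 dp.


theta = tau / ((rho_s - rho_w) * g * d)
rho_s - rho_w = 2618 - 1025 = 1593
Denominator = 1593 * 9.81 * 0.001 = 15.627330
theta = 18.27 / 15.627330
theta = 1.1691

1.1691


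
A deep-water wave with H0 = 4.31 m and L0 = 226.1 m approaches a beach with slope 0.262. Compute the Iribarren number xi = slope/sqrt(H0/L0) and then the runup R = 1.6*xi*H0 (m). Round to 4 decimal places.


xi = slope / sqrt(H0/L0)
H0/L0 = 4.31/226.1 = 0.019062
sqrt(0.019062) = 0.138067
xi = 0.262 / 0.138067 = 1.897636
R = 1.6 * xi * H0 = 1.6 * 1.897636 * 4.31
R = 13.0861 m

13.0861


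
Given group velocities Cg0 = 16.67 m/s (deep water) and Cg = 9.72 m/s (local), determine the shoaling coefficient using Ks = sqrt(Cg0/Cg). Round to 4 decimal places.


Ks = sqrt(Cg0 / Cg)
Ks = sqrt(16.67 / 9.72)
Ks = sqrt(1.7150)
Ks = 1.3096

1.3096


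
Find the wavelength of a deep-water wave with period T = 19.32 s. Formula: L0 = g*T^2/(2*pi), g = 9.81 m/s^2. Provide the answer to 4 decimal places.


L0 = g * T^2 / (2 * pi)
L0 = 9.81 * 19.32^2 / (2 * pi)
L0 = 9.81 * 373.2624 / 6.28319
L0 = 3661.7041 / 6.28319
L0 = 582.7783 m

582.7783


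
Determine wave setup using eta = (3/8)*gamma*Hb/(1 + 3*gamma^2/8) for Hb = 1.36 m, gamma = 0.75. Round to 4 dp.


eta = (3/8) * gamma * Hb / (1 + 3*gamma^2/8)
Numerator = (3/8) * 0.75 * 1.36 = 0.382500
Denominator = 1 + 3*0.75^2/8 = 1 + 0.210938 = 1.210938
eta = 0.382500 / 1.210938
eta = 0.3159 m

0.3159


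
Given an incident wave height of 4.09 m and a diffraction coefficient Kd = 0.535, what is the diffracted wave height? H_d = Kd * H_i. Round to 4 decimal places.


H_d = Kd * H_i
H_d = 0.535 * 4.09
H_d = 2.1882 m

2.1882


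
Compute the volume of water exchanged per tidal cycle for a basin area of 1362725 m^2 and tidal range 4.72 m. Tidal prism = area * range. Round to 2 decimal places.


Tidal prism = Area * Tidal range
P = 1362725 * 4.72
P = 6432062.00 m^3

6432062.00


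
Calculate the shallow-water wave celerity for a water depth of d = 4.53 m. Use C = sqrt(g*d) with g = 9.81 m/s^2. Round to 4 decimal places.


Using the shallow-water approximation:
C = sqrt(g * d) = sqrt(9.81 * 4.53)
C = sqrt(44.4393)
C = 6.6663 m/s

6.6663


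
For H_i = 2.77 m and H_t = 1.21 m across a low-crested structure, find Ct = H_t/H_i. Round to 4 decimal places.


Ct = H_t / H_i
Ct = 1.21 / 2.77
Ct = 0.4368

0.4368


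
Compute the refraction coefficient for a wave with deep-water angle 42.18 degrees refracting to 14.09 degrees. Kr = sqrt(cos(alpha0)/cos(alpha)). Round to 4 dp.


Kr = sqrt(cos(alpha0) / cos(alpha))
cos(42.18) = 0.741039
cos(14.09) = 0.969915
Kr = sqrt(0.741039 / 0.969915)
Kr = sqrt(0.764025)
Kr = 0.8741

0.8741


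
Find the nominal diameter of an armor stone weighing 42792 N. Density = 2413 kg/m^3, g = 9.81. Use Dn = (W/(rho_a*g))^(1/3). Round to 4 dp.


V = W / (rho_a * g)
V = 42792 / (2413 * 9.81)
V = 42792 / 23671.53
V = 1.807741 m^3
Dn = V^(1/3) = 1.807741^(1/3)
Dn = 1.2182 m

1.2182


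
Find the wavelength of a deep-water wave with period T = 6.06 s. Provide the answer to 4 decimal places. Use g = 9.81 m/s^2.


L0 = g * T^2 / (2 * pi)
L0 = 9.81 * 6.06^2 / (2 * pi)
L0 = 9.81 * 36.7236 / 6.28319
L0 = 360.2585 / 6.28319
L0 = 57.3369 m

57.3369


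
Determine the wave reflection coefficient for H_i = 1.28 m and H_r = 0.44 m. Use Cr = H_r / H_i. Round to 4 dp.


Cr = H_r / H_i
Cr = 0.44 / 1.28
Cr = 0.3438

0.3438


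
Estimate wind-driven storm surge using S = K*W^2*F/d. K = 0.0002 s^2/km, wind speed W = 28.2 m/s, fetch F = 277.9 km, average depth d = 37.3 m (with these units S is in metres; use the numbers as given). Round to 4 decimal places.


S = K * W^2 * F / d
W^2 = 28.2^2 = 795.24
S = 0.0002 * 795.24 * 277.9 / 37.3
Numerator = 0.0002 * 795.24 * 277.9 = 44.199439
S = 44.199439 / 37.3 = 1.1850 m

1.1850


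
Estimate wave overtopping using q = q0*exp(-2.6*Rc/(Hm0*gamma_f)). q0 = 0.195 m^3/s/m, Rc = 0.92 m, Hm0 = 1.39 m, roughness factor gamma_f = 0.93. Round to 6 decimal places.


q = q0 * exp(-2.6 * Rc / (Hm0 * gamma_f))
Exponent = -2.6 * 0.92 / (1.39 * 0.93)
= -2.6 * 0.92 / 1.2927
= -1.850391
exp(-1.850391) = 0.157176
q = 0.195 * 0.157176
q = 0.030649 m^3/s/m

0.030649


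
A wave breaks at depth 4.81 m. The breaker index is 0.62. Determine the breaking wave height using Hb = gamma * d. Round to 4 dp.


Hb = gamma * d
Hb = 0.62 * 4.81
Hb = 2.9822 m

2.9822


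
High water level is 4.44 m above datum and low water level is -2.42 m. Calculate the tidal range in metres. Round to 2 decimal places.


Tidal range = High water - Low water
Tidal range = 4.44 - (-2.42)
Tidal range = 6.86 m

6.86


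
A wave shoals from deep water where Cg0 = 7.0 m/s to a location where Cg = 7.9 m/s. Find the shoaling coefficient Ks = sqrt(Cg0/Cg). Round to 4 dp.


Ks = sqrt(Cg0 / Cg)
Ks = sqrt(7.0 / 7.9)
Ks = sqrt(0.8861)
Ks = 0.9413

0.9413


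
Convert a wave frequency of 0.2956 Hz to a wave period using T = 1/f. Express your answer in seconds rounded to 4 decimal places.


T = 1 / f
T = 1 / 0.2956
T = 3.3829 s

3.3829


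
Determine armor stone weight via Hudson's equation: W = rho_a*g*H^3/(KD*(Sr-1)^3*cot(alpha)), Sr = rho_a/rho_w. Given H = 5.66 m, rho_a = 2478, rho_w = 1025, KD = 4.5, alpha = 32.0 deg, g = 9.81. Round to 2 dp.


Sr = rho_a / rho_w = 2478 / 1025 = 2.417561
(Sr - 1) = 1.417561
(Sr - 1)^3 = 2.848559
cot(32.0) = 1 / tan(32.0) = 1 / 0.624869 = 1.600335
Numerator = 2478 * 9.81 * 5.66^3 = 4407776.8841
Denominator = 4.5 * 2.848559 * 1.600335 = 20.513914
W = 4407776.8841 / 20.513914
W = 214867.67 N

214867.67


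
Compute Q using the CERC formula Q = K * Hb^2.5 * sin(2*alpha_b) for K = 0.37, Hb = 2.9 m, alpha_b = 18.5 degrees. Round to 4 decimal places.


Q = K * Hb^2.5 * sin(2 * alpha_b)
Hb^2.5 = 2.9^2.5 = 14.321714
sin(2 * 18.5) = sin(37.0) = 0.601815
Q = 0.37 * 14.321714 * 0.601815
Q = 3.1890 m^3/s

3.1890


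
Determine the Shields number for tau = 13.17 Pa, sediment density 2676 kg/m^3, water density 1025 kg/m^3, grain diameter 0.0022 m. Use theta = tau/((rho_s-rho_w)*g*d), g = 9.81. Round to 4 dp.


theta = tau / ((rho_s - rho_w) * g * d)
rho_s - rho_w = 2676 - 1025 = 1651
Denominator = 1651 * 9.81 * 0.0022 = 35.631882
theta = 13.17 / 35.631882
theta = 0.3696

0.3696


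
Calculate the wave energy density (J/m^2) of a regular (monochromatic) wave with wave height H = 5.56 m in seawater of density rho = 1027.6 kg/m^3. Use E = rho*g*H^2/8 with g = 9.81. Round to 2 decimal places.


E = (1/8) * rho * g * H^2
E = (1/8) * 1027.6 * 9.81 * 5.56^2
E = 0.125 * 1027.6 * 9.81 * 30.9136
E = 38954.06 J/m^2

38954.06
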